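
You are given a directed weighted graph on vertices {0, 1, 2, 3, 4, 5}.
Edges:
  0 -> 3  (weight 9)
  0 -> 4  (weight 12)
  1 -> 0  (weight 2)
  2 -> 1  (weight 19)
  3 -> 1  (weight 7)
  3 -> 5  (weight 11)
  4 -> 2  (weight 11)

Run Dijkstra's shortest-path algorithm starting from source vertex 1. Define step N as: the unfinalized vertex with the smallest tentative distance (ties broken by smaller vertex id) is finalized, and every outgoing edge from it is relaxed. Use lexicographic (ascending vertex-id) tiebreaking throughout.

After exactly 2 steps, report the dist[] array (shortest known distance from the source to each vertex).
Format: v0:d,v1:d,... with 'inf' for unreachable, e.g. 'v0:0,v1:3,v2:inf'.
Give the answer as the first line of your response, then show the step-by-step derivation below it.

v0:2,v1:0,v2:inf,v3:11,v4:14,v5:inf

step 1: dist = v0:2,v1:0,v2:inf,v3:inf,v4:inf,v5:inf
step 2: dist = v0:2,v1:0,v2:inf,v3:11,v4:14,v5:inf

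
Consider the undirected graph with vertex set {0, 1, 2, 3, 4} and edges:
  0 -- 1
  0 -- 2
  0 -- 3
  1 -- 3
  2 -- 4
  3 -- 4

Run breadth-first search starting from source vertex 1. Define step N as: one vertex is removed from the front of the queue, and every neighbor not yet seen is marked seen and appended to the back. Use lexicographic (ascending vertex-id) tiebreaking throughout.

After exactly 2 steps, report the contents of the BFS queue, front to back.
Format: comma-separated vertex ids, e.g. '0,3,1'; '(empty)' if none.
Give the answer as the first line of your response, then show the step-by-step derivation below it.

3,2

step 1: dequeue 1; queue=[0,3]; order=1
step 2: dequeue 0; queue=[3,2]; order=1,0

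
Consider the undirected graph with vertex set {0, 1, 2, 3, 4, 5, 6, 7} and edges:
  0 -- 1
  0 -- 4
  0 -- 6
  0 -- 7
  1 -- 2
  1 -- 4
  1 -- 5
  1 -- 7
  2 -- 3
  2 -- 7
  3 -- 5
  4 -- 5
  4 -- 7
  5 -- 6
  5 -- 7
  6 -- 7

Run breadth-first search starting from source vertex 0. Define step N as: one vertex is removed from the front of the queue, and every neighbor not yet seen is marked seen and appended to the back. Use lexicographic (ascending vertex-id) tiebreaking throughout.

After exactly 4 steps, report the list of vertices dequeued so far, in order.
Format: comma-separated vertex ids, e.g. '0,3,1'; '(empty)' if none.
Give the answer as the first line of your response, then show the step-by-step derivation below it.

0,1,4,6

step 1: dequeue 0; queue=[1,4,6,7]; order=0
step 2: dequeue 1; queue=[4,6,7,2,5]; order=0,1
step 3: dequeue 4; queue=[6,7,2,5]; order=0,1,4
step 4: dequeue 6; queue=[7,2,5]; order=0,1,4,6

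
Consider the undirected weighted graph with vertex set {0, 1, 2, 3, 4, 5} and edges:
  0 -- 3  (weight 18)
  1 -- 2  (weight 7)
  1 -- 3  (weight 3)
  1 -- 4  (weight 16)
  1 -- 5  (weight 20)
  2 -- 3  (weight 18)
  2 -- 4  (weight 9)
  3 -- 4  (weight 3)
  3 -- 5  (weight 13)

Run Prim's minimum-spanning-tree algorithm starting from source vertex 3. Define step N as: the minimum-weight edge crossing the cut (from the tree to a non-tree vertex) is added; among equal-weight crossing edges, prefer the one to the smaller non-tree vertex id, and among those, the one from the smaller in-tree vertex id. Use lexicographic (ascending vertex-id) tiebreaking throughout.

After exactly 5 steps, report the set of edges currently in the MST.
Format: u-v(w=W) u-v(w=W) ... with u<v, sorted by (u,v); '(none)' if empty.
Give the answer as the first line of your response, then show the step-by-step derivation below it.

0-3(w=18) 1-2(w=7) 1-3(w=3) 3-4(w=3) 3-5(w=13)

step 1: add edge 1-3 (w=3); MST = {1-3(w=3)}
step 2: add edge 3-4 (w=3); MST = {1-3(w=3) 3-4(w=3)}
step 3: add edge 1-2 (w=7); MST = {1-2(w=7) 1-3(w=3) 3-4(w=3)}
step 4: add edge 3-5 (w=13); MST = {1-2(w=7) 1-3(w=3) 3-4(w=3) 3-5(w=13)}
step 5: add edge 0-3 (w=18); MST = {0-3(w=18) 1-2(w=7) 1-3(w=3) 3-4(w=3) 3-5(w=13)}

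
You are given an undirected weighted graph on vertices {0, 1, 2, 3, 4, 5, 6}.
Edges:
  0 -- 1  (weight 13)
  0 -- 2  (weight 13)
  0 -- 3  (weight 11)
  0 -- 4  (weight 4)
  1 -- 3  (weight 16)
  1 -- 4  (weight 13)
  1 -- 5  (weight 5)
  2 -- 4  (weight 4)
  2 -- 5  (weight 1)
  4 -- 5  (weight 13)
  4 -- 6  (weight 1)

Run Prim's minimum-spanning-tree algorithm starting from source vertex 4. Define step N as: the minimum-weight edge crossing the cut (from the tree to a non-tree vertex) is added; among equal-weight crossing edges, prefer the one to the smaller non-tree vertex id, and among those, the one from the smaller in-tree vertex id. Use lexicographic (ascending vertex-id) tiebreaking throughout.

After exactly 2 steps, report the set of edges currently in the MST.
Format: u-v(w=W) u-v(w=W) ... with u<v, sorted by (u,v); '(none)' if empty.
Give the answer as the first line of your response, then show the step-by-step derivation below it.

0-4(w=4) 4-6(w=1)

step 1: add edge 4-6 (w=1); MST = {4-6(w=1)}
step 2: add edge 0-4 (w=4); MST = {0-4(w=4) 4-6(w=1)}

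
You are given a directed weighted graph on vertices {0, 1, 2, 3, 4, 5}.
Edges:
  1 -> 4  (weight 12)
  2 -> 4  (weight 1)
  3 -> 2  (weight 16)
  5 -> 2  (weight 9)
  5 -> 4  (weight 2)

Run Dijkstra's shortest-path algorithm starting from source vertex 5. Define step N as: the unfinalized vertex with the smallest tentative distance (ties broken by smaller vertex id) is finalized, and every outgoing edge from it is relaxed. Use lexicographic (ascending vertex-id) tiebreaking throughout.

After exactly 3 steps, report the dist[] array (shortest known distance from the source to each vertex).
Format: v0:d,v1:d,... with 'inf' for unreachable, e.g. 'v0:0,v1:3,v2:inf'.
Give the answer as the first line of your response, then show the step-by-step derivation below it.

v0:inf,v1:inf,v2:9,v3:inf,v4:2,v5:0

step 1: dist = v0:inf,v1:inf,v2:9,v3:inf,v4:2,v5:0
step 2: dist = v0:inf,v1:inf,v2:9,v3:inf,v4:2,v5:0
step 3: dist = v0:inf,v1:inf,v2:9,v3:inf,v4:2,v5:0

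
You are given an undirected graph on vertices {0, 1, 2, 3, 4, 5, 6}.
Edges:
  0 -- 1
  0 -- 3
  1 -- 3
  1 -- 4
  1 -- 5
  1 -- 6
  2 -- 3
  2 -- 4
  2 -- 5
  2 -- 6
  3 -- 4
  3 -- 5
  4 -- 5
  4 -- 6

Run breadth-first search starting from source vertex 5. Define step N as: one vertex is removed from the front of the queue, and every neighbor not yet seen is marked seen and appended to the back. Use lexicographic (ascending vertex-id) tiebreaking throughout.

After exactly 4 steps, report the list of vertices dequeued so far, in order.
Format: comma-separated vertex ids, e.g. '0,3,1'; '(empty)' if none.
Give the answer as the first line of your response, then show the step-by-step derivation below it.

5,1,2,3

step 1: dequeue 5; queue=[1,2,3,4]; order=5
step 2: dequeue 1; queue=[2,3,4,0,6]; order=5,1
step 3: dequeue 2; queue=[3,4,0,6]; order=5,1,2
step 4: dequeue 3; queue=[4,0,6]; order=5,1,2,3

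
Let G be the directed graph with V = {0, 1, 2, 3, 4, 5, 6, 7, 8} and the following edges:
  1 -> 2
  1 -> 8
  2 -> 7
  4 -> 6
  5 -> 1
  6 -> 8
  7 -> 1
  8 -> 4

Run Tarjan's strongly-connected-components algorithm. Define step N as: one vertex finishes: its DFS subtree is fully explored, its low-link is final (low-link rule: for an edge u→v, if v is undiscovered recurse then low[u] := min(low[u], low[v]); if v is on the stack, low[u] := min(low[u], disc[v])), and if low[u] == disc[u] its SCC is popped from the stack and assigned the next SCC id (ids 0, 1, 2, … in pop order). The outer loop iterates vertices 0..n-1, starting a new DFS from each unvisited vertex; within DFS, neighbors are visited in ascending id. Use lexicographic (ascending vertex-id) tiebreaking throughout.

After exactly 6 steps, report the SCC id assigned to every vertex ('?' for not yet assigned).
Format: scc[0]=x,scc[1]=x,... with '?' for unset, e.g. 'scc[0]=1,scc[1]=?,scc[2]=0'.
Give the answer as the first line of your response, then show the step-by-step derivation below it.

scc[0]=0,scc[1]=?,scc[2]=?,scc[3]=?,scc[4]=1,scc[5]=?,scc[6]=1,scc[7]=?,scc[8]=1

step 1: low=(low[0]=0,low[1]=?,low[2]=?,low[3]=?,low[4]=?,low[5]=?,low[6]=?,low[7]=?,low[8]=?); scc=(scc[0]=0,scc[1]=?,scc[2]=?,scc[3]=?,scc[4]=?,scc[5]=?,scc[6]=?,scc[7]=?,scc[8]=?)
step 2: low=(low[0]=0,low[1]=1,low[2]=2,low[3]=?,low[4]=?,low[5]=?,low[6]=?,low[7]=1,low[8]=?); scc=(scc[0]=0,scc[1]=?,scc[2]=?,scc[3]=?,scc[4]=?,scc[5]=?,scc[6]=?,scc[7]=?,scc[8]=?)
step 3: low=(low[0]=0,low[1]=1,low[2]=1,low[3]=?,low[4]=?,low[5]=?,low[6]=?,low[7]=1,low[8]=?); scc=(scc[0]=0,scc[1]=?,scc[2]=?,scc[3]=?,scc[4]=?,scc[5]=?,scc[6]=?,scc[7]=?,scc[8]=?)
step 4: low=(low[0]=0,low[1]=1,low[2]=1,low[3]=?,low[4]=5,low[5]=?,low[6]=4,low[7]=1,low[8]=4); scc=(scc[0]=0,scc[1]=?,scc[2]=?,scc[3]=?,scc[4]=?,scc[5]=?,scc[6]=?,scc[7]=?,scc[8]=?)
step 5: low=(low[0]=0,low[1]=1,low[2]=1,low[3]=?,low[4]=4,low[5]=?,low[6]=4,low[7]=1,low[8]=4); scc=(scc[0]=0,scc[1]=?,scc[2]=?,scc[3]=?,scc[4]=?,scc[5]=?,scc[6]=?,scc[7]=?,scc[8]=?)
step 6: low=(low[0]=0,low[1]=1,low[2]=1,low[3]=?,low[4]=4,low[5]=?,low[6]=4,low[7]=1,low[8]=4); scc=(scc[0]=0,scc[1]=?,scc[2]=?,scc[3]=?,scc[4]=1,scc[5]=?,scc[6]=1,scc[7]=?,scc[8]=1)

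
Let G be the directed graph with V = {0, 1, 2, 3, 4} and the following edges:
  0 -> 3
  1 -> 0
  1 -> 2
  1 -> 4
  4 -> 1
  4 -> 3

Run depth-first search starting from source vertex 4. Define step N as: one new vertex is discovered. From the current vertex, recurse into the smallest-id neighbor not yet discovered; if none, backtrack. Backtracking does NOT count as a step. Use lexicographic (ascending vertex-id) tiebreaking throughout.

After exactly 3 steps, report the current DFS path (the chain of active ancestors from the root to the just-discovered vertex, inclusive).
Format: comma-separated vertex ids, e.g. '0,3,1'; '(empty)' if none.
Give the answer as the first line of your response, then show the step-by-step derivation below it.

4,1,0

step 1: discover 4; path=4; order=4
step 2: discover 1; path=4>1; order=4,1
step 3: discover 0; path=4>1>0; order=4,1,0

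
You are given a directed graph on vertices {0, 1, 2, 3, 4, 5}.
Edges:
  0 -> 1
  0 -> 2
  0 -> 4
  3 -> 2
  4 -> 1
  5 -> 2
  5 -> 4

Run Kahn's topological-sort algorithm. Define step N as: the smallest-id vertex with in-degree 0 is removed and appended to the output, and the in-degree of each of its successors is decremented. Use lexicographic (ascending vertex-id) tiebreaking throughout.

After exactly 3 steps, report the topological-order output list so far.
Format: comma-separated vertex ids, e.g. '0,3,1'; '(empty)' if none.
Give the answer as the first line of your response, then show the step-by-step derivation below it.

0,3,5

step 1: output 0; order=[0]; indeg=(0,1,2,0,1,0)
step 2: output 3; order=[0,3]; indeg=(0,1,1,0,1,0)
step 3: output 5; order=[0,3,5]; indeg=(0,1,0,0,0,0)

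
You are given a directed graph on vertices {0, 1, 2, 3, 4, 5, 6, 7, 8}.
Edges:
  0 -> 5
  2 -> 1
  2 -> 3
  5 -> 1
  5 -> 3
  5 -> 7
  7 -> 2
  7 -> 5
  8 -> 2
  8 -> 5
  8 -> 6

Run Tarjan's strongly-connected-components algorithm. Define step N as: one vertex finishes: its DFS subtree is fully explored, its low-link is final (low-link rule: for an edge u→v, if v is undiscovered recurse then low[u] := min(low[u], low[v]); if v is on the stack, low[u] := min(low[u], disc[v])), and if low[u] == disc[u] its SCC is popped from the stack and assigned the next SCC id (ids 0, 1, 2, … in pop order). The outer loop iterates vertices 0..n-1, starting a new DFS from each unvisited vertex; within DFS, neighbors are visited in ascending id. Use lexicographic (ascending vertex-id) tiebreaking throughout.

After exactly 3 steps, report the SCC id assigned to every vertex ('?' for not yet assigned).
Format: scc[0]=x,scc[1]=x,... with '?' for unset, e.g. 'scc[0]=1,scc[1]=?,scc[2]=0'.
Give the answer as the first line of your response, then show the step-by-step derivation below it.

scc[0]=?,scc[1]=0,scc[2]=2,scc[3]=1,scc[4]=?,scc[5]=?,scc[6]=?,scc[7]=?,scc[8]=?

step 1: low=(low[0]=0,low[1]=2,low[2]=?,low[3]=?,low[4]=?,low[5]=1,low[6]=?,low[7]=?,low[8]=?); scc=(scc[0]=?,scc[1]=0,scc[2]=?,scc[3]=?,scc[4]=?,scc[5]=?,scc[6]=?,scc[7]=?,scc[8]=?)
step 2: low=(low[0]=0,low[1]=2,low[2]=?,low[3]=3,low[4]=?,low[5]=1,low[6]=?,low[7]=?,low[8]=?); scc=(scc[0]=?,scc[1]=0,scc[2]=?,scc[3]=1,scc[4]=?,scc[5]=?,scc[6]=?,scc[7]=?,scc[8]=?)
step 3: low=(low[0]=0,low[1]=2,low[2]=5,low[3]=3,low[4]=?,low[5]=1,low[6]=?,low[7]=4,low[8]=?); scc=(scc[0]=?,scc[1]=0,scc[2]=2,scc[3]=1,scc[4]=?,scc[5]=?,scc[6]=?,scc[7]=?,scc[8]=?)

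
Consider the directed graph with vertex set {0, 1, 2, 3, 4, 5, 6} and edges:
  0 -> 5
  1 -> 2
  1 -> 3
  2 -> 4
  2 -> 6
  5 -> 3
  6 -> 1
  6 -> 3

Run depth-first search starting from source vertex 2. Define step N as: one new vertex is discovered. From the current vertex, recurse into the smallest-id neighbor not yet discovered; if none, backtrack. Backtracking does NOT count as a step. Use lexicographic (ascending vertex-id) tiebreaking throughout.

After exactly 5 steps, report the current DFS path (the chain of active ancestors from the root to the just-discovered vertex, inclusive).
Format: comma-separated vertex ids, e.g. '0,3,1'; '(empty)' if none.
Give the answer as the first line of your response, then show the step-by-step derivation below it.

2,6,1,3

step 1: discover 2; path=2; order=2
step 2: discover 4; path=2>4; order=2,4
step 3: discover 6; path=2>6; order=2,4,6
step 4: discover 1; path=2>6>1; order=2,4,6,1
step 5: discover 3; path=2>6>1>3; order=2,4,6,1,3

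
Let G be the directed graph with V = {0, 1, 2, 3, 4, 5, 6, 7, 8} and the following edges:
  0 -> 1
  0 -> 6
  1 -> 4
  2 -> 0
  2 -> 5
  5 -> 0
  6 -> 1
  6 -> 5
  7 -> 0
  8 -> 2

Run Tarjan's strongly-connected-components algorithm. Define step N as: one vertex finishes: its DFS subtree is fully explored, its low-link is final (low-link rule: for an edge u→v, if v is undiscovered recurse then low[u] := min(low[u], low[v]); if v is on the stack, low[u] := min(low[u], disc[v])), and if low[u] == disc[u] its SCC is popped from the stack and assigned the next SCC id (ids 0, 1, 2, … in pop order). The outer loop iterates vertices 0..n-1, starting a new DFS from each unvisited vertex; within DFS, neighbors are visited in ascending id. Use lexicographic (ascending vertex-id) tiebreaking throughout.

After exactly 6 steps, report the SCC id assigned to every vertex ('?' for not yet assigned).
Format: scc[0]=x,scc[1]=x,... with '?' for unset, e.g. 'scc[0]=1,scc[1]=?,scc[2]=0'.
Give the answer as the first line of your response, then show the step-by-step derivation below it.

scc[0]=2,scc[1]=1,scc[2]=3,scc[3]=?,scc[4]=0,scc[5]=2,scc[6]=2,scc[7]=?,scc[8]=?

step 1: low=(low[0]=0,low[1]=1,low[2]=?,low[3]=?,low[4]=2,low[5]=?,low[6]=?,low[7]=?,low[8]=?); scc=(scc[0]=?,scc[1]=?,scc[2]=?,scc[3]=?,scc[4]=0,scc[5]=?,scc[6]=?,scc[7]=?,scc[8]=?)
step 2: low=(low[0]=0,low[1]=1,low[2]=?,low[3]=?,low[4]=2,low[5]=?,low[6]=?,low[7]=?,low[8]=?); scc=(scc[0]=?,scc[1]=1,scc[2]=?,scc[3]=?,scc[4]=0,scc[5]=?,scc[6]=?,scc[7]=?,scc[8]=?)
step 3: low=(low[0]=0,low[1]=1,low[2]=?,low[3]=?,low[4]=2,low[5]=0,low[6]=3,low[7]=?,low[8]=?); scc=(scc[0]=?,scc[1]=1,scc[2]=?,scc[3]=?,scc[4]=0,scc[5]=?,scc[6]=?,scc[7]=?,scc[8]=?)
step 4: low=(low[0]=0,low[1]=1,low[2]=?,low[3]=?,low[4]=2,low[5]=0,low[6]=0,low[7]=?,low[8]=?); scc=(scc[0]=?,scc[1]=1,scc[2]=?,scc[3]=?,scc[4]=0,scc[5]=?,scc[6]=?,scc[7]=?,scc[8]=?)
step 5: low=(low[0]=0,low[1]=1,low[2]=?,low[3]=?,low[4]=2,low[5]=0,low[6]=0,low[7]=?,low[8]=?); scc=(scc[0]=2,scc[1]=1,scc[2]=?,scc[3]=?,scc[4]=0,scc[5]=2,scc[6]=2,scc[7]=?,scc[8]=?)
step 6: low=(low[0]=0,low[1]=1,low[2]=5,low[3]=?,low[4]=2,low[5]=0,low[6]=0,low[7]=?,low[8]=?); scc=(scc[0]=2,scc[1]=1,scc[2]=3,scc[3]=?,scc[4]=0,scc[5]=2,scc[6]=2,scc[7]=?,scc[8]=?)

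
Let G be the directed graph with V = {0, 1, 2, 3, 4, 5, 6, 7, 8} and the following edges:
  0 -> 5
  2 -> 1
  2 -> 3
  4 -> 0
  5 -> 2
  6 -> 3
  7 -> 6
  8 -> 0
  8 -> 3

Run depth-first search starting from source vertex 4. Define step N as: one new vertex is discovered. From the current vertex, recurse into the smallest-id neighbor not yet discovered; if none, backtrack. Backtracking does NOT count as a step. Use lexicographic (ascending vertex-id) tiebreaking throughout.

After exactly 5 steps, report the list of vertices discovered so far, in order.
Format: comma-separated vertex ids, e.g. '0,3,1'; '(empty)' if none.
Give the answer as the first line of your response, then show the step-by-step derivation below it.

4,0,5,2,1

step 1: discover 4; path=4; order=4
step 2: discover 0; path=4>0; order=4,0
step 3: discover 5; path=4>0>5; order=4,0,5
step 4: discover 2; path=4>0>5>2; order=4,0,5,2
step 5: discover 1; path=4>0>5>2>1; order=4,0,5,2,1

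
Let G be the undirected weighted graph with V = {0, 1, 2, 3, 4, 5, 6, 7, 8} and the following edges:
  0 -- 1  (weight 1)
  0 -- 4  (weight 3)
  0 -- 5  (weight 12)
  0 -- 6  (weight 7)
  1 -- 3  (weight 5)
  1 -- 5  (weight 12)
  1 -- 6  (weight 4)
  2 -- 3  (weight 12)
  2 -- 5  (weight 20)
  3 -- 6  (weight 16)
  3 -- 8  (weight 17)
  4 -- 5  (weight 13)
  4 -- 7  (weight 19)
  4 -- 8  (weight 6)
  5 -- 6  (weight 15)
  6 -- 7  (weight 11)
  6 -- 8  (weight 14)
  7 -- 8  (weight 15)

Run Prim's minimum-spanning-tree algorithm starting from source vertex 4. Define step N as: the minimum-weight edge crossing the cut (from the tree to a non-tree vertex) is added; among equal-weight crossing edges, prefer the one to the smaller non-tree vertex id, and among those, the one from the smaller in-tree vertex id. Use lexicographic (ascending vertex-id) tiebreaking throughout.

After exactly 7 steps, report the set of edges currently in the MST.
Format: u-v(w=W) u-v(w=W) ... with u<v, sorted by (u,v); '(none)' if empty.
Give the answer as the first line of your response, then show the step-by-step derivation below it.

0-1(w=1) 0-4(w=3) 1-3(w=5) 1-6(w=4) 2-3(w=12) 4-8(w=6) 6-7(w=11)

step 1: add edge 0-4 (w=3); MST = {0-4(w=3)}
step 2: add edge 0-1 (w=1); MST = {0-1(w=1) 0-4(w=3)}
step 3: add edge 1-6 (w=4); MST = {0-1(w=1) 0-4(w=3) 1-6(w=4)}
step 4: add edge 1-3 (w=5); MST = {0-1(w=1) 0-4(w=3) 1-3(w=5) 1-6(w=4)}
step 5: add edge 4-8 (w=6); MST = {0-1(w=1) 0-4(w=3) 1-3(w=5) 1-6(w=4) 4-8(w=6)}
step 6: add edge 6-7 (w=11); MST = {0-1(w=1) 0-4(w=3) 1-3(w=5) 1-6(w=4) 4-8(w=6) 6-7(w=11)}
step 7: add edge 2-3 (w=12); MST = {0-1(w=1) 0-4(w=3) 1-3(w=5) 1-6(w=4) 2-3(w=12) 4-8(w=6) 6-7(w=11)}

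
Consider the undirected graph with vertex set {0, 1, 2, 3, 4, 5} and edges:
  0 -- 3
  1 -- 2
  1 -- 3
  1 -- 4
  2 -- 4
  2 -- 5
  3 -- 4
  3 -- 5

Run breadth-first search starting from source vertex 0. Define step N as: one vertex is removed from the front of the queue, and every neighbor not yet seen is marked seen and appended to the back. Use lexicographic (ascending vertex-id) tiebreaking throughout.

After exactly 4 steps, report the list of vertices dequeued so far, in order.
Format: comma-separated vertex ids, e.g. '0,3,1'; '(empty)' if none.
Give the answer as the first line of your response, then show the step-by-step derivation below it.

0,3,1,4

step 1: dequeue 0; queue=[3]; order=0
step 2: dequeue 3; queue=[1,4,5]; order=0,3
step 3: dequeue 1; queue=[4,5,2]; order=0,3,1
step 4: dequeue 4; queue=[5,2]; order=0,3,1,4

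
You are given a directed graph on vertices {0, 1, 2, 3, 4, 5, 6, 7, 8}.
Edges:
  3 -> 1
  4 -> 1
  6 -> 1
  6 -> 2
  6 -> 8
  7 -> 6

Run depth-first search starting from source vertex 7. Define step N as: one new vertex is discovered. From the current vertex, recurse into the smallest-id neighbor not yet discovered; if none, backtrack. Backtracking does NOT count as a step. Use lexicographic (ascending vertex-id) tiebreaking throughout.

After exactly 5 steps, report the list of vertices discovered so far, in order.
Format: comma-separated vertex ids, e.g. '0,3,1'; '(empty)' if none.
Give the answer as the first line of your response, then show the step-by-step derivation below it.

7,6,1,2,8

step 1: discover 7; path=7; order=7
step 2: discover 6; path=7>6; order=7,6
step 3: discover 1; path=7>6>1; order=7,6,1
step 4: discover 2; path=7>6>2; order=7,6,1,2
step 5: discover 8; path=7>6>8; order=7,6,1,2,8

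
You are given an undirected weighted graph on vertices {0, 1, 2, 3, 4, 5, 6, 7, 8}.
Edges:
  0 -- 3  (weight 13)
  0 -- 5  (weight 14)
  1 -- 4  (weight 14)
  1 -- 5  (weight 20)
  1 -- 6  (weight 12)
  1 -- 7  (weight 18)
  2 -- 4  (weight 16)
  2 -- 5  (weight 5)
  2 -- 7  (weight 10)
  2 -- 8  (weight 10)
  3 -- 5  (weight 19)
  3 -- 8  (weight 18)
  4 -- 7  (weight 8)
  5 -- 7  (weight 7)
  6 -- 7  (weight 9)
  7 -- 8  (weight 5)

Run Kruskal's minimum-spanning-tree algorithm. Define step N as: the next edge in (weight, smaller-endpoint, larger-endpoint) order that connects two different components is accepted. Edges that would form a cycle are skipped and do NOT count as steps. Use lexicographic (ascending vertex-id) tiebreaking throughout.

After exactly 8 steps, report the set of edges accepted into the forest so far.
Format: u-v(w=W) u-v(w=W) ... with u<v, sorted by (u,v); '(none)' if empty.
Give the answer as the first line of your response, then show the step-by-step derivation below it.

0-3(w=13) 0-5(w=14) 1-6(w=12) 2-5(w=5) 4-7(w=8) 5-7(w=7) 6-7(w=9) 7-8(w=5)

step 1: add edge 2-5 (w=5); MST = {2-5(w=5)}
step 2: add edge 7-8 (w=5); MST = {2-5(w=5) 7-8(w=5)}
step 3: add edge 5-7 (w=7); MST = {2-5(w=5) 5-7(w=7) 7-8(w=5)}
step 4: add edge 4-7 (w=8); MST = {2-5(w=5) 4-7(w=8) 5-7(w=7) 7-8(w=5)}
step 5: add edge 6-7 (w=9); MST = {2-5(w=5) 4-7(w=8) 5-7(w=7) 6-7(w=9) 7-8(w=5)}
step 6: add edge 1-6 (w=12); MST = {1-6(w=12) 2-5(w=5) 4-7(w=8) 5-7(w=7) 6-7(w=9) 7-8(w=5)}
step 7: add edge 0-3 (w=13); MST = {0-3(w=13) 1-6(w=12) 2-5(w=5) 4-7(w=8) 5-7(w=7) 6-7(w=9) 7-8(w=5)}
step 8: add edge 0-5 (w=14); MST = {0-3(w=13) 0-5(w=14) 1-6(w=12) 2-5(w=5) 4-7(w=8) 5-7(w=7) 6-7(w=9) 7-8(w=5)}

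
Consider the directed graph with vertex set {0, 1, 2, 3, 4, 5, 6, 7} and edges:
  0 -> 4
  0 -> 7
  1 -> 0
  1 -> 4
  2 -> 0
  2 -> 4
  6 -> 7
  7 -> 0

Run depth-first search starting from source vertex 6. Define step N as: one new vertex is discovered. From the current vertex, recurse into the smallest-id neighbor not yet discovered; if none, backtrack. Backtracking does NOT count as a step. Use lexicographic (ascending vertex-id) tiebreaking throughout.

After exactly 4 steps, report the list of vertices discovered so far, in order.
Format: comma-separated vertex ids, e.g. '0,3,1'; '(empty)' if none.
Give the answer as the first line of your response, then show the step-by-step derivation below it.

6,7,0,4

step 1: discover 6; path=6; order=6
step 2: discover 7; path=6>7; order=6,7
step 3: discover 0; path=6>7>0; order=6,7,0
step 4: discover 4; path=6>7>0>4; order=6,7,0,4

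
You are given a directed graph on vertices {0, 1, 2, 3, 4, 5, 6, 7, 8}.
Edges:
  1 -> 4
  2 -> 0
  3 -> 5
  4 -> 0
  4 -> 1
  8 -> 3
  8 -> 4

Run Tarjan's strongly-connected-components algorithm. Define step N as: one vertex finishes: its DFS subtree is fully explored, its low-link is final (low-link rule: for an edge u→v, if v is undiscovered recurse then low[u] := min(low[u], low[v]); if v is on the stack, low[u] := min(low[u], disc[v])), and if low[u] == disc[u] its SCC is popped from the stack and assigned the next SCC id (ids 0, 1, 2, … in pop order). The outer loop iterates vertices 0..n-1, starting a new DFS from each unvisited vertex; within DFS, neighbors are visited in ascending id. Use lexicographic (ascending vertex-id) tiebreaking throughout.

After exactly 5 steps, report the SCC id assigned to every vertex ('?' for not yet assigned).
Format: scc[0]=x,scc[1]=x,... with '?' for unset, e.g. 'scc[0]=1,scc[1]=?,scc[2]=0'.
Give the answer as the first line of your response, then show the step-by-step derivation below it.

scc[0]=0,scc[1]=1,scc[2]=2,scc[3]=?,scc[4]=1,scc[5]=3,scc[6]=?,scc[7]=?,scc[8]=?

step 1: low=(low[0]=0,low[1]=?,low[2]=?,low[3]=?,low[4]=?,low[5]=?,low[6]=?,low[7]=?,low[8]=?); scc=(scc[0]=0,scc[1]=?,scc[2]=?,scc[3]=?,scc[4]=?,scc[5]=?,scc[6]=?,scc[7]=?,scc[8]=?)
step 2: low=(low[0]=0,low[1]=1,low[2]=?,low[3]=?,low[4]=1,low[5]=?,low[6]=?,low[7]=?,low[8]=?); scc=(scc[0]=0,scc[1]=?,scc[2]=?,scc[3]=?,scc[4]=?,scc[5]=?,scc[6]=?,scc[7]=?,scc[8]=?)
step 3: low=(low[0]=0,low[1]=1,low[2]=?,low[3]=?,low[4]=1,low[5]=?,low[6]=?,low[7]=?,low[8]=?); scc=(scc[0]=0,scc[1]=1,scc[2]=?,scc[3]=?,scc[4]=1,scc[5]=?,scc[6]=?,scc[7]=?,scc[8]=?)
step 4: low=(low[0]=0,low[1]=1,low[2]=3,low[3]=?,low[4]=1,low[5]=?,low[6]=?,low[7]=?,low[8]=?); scc=(scc[0]=0,scc[1]=1,scc[2]=2,scc[3]=?,scc[4]=1,scc[5]=?,scc[6]=?,scc[7]=?,scc[8]=?)
step 5: low=(low[0]=0,low[1]=1,low[2]=3,low[3]=4,low[4]=1,low[5]=5,low[6]=?,low[7]=?,low[8]=?); scc=(scc[0]=0,scc[1]=1,scc[2]=2,scc[3]=?,scc[4]=1,scc[5]=3,scc[6]=?,scc[7]=?,scc[8]=?)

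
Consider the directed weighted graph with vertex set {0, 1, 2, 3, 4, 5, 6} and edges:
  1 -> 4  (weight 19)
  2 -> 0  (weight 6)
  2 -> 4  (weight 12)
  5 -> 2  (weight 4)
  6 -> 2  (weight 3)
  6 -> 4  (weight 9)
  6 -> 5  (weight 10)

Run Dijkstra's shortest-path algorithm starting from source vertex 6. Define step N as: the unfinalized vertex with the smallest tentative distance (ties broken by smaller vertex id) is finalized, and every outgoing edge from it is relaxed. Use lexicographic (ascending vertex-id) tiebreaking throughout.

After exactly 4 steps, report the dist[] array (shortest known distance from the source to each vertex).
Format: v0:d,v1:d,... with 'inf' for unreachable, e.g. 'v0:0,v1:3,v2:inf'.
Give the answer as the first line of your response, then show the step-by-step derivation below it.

v0:9,v1:inf,v2:3,v3:inf,v4:9,v5:10,v6:0

step 1: dist = v0:inf,v1:inf,v2:3,v3:inf,v4:9,v5:10,v6:0
step 2: dist = v0:9,v1:inf,v2:3,v3:inf,v4:9,v5:10,v6:0
step 3: dist = v0:9,v1:inf,v2:3,v3:inf,v4:9,v5:10,v6:0
step 4: dist = v0:9,v1:inf,v2:3,v3:inf,v4:9,v5:10,v6:0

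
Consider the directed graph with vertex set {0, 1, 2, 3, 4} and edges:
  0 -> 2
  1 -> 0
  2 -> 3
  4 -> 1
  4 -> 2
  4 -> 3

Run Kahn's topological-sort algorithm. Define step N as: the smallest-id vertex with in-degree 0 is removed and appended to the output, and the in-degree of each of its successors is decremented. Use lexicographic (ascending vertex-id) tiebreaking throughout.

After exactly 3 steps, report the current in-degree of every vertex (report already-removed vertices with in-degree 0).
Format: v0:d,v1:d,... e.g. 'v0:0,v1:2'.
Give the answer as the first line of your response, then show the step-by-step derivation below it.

v0:0,v1:0,v2:0,v3:1,v4:0

step 1: output 4; order=[4]; indeg=(1,0,1,1,0)
step 2: output 1; order=[4,1]; indeg=(0,0,1,1,0)
step 3: output 0; order=[4,1,0]; indeg=(0,0,0,1,0)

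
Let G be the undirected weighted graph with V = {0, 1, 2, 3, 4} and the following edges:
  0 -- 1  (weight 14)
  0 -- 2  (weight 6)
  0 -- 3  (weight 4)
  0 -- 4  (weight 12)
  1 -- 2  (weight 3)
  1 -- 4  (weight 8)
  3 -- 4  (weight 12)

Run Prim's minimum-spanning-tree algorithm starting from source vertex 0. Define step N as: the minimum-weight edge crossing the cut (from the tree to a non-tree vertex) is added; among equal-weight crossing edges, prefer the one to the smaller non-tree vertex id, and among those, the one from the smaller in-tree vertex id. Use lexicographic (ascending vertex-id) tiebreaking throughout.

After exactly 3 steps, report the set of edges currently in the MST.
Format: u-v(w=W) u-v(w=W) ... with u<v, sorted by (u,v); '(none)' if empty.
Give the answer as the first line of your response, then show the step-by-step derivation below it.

0-2(w=6) 0-3(w=4) 1-2(w=3)

step 1: add edge 0-3 (w=4); MST = {0-3(w=4)}
step 2: add edge 0-2 (w=6); MST = {0-2(w=6) 0-3(w=4)}
step 3: add edge 1-2 (w=3); MST = {0-2(w=6) 0-3(w=4) 1-2(w=3)}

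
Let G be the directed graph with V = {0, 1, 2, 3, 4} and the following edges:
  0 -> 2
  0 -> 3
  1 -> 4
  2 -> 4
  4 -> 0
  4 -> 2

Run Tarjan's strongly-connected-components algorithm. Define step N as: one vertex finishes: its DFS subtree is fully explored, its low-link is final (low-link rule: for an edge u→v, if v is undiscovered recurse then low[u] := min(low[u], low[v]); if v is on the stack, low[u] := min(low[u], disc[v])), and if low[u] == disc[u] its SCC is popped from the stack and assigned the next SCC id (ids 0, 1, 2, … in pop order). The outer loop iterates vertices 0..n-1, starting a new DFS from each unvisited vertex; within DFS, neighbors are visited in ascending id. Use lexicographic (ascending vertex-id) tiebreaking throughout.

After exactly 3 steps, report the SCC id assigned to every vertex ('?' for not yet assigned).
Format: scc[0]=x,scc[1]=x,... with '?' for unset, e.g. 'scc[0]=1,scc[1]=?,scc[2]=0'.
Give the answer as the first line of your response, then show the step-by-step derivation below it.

scc[0]=?,scc[1]=?,scc[2]=?,scc[3]=0,scc[4]=?

step 1: low=(low[0]=0,low[1]=?,low[2]=1,low[3]=?,low[4]=0); scc=(scc[0]=?,scc[1]=?,scc[2]=?,scc[3]=?,scc[4]=?)
step 2: low=(low[0]=0,low[1]=?,low[2]=0,low[3]=?,low[4]=0); scc=(scc[0]=?,scc[1]=?,scc[2]=?,scc[3]=?,scc[4]=?)
step 3: low=(low[0]=0,low[1]=?,low[2]=0,low[3]=3,low[4]=0); scc=(scc[0]=?,scc[1]=?,scc[2]=?,scc[3]=0,scc[4]=?)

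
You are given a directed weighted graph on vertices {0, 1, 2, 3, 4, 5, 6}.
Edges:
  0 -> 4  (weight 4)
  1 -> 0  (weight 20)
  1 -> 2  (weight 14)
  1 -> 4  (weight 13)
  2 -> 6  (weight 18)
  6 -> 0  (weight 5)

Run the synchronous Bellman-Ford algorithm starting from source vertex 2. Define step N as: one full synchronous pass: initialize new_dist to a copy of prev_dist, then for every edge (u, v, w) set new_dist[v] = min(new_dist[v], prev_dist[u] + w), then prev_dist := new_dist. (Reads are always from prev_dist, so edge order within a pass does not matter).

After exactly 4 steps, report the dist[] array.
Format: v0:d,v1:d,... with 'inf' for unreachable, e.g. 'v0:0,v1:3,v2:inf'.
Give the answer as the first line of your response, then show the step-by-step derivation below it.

v0:23,v1:inf,v2:0,v3:inf,v4:27,v5:inf,v6:18

step 1: dist = v0:inf,v1:inf,v2:0,v3:inf,v4:inf,v5:inf,v6:18
step 2: dist = v0:23,v1:inf,v2:0,v3:inf,v4:inf,v5:inf,v6:18
step 3: dist = v0:23,v1:inf,v2:0,v3:inf,v4:27,v5:inf,v6:18
step 4: dist = v0:23,v1:inf,v2:0,v3:inf,v4:27,v5:inf,v6:18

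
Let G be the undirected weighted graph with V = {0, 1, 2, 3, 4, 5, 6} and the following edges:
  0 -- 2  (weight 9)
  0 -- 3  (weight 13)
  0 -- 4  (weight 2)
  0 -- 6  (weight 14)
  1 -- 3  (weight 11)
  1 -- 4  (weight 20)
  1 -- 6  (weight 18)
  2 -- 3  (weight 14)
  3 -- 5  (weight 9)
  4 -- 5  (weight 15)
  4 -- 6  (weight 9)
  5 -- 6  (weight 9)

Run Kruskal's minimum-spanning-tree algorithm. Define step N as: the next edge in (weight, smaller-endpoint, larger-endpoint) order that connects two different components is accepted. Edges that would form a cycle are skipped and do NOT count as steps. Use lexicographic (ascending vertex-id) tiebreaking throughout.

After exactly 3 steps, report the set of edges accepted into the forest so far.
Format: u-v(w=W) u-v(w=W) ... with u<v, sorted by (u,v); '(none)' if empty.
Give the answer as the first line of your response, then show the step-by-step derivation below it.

0-2(w=9) 0-4(w=2) 3-5(w=9)

step 1: add edge 0-4 (w=2); MST = {0-4(w=2)}
step 2: add edge 0-2 (w=9); MST = {0-2(w=9) 0-4(w=2)}
step 3: add edge 3-5 (w=9); MST = {0-2(w=9) 0-4(w=2) 3-5(w=9)}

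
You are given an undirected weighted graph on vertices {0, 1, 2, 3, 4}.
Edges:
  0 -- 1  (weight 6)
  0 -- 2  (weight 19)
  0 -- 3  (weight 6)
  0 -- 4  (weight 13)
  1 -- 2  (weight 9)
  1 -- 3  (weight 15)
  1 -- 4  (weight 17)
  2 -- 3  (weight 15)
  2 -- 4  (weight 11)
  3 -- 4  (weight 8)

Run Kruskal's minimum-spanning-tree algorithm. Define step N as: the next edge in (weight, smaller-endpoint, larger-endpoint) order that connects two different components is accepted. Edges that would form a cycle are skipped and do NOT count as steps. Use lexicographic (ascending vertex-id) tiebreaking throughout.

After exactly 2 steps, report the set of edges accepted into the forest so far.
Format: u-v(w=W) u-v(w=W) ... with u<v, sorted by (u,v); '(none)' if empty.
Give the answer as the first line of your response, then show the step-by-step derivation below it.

0-1(w=6) 0-3(w=6)

step 1: add edge 0-1 (w=6); MST = {0-1(w=6)}
step 2: add edge 0-3 (w=6); MST = {0-1(w=6) 0-3(w=6)}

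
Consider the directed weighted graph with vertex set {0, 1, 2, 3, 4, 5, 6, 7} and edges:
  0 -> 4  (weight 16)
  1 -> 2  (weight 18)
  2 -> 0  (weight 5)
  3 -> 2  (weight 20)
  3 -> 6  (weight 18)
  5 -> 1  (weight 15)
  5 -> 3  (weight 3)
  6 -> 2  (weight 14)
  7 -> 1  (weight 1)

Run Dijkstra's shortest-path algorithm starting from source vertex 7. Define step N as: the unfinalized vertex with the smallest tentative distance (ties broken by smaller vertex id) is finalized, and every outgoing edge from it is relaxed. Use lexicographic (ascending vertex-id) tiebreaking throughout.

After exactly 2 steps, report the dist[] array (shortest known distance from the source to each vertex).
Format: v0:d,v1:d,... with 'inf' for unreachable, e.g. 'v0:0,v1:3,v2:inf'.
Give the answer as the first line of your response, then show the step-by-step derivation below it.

v0:inf,v1:1,v2:19,v3:inf,v4:inf,v5:inf,v6:inf,v7:0

step 1: dist = v0:inf,v1:1,v2:inf,v3:inf,v4:inf,v5:inf,v6:inf,v7:0
step 2: dist = v0:inf,v1:1,v2:19,v3:inf,v4:inf,v5:inf,v6:inf,v7:0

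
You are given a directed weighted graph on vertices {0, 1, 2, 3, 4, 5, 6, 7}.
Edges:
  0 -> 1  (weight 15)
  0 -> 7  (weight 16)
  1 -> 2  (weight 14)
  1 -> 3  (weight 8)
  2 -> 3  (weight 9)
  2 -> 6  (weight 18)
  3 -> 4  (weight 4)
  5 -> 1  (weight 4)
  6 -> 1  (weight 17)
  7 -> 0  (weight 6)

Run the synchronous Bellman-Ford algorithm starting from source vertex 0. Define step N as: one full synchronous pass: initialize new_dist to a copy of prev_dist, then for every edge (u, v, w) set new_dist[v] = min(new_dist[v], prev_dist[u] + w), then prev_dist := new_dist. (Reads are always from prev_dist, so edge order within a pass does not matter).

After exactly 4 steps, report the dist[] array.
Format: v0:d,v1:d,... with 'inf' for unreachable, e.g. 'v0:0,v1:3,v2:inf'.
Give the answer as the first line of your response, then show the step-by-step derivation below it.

v0:0,v1:15,v2:29,v3:23,v4:27,v5:inf,v6:47,v7:16

step 1: dist = v0:0,v1:15,v2:inf,v3:inf,v4:inf,v5:inf,v6:inf,v7:16
step 2: dist = v0:0,v1:15,v2:29,v3:23,v4:inf,v5:inf,v6:inf,v7:16
step 3: dist = v0:0,v1:15,v2:29,v3:23,v4:27,v5:inf,v6:47,v7:16
step 4: dist = v0:0,v1:15,v2:29,v3:23,v4:27,v5:inf,v6:47,v7:16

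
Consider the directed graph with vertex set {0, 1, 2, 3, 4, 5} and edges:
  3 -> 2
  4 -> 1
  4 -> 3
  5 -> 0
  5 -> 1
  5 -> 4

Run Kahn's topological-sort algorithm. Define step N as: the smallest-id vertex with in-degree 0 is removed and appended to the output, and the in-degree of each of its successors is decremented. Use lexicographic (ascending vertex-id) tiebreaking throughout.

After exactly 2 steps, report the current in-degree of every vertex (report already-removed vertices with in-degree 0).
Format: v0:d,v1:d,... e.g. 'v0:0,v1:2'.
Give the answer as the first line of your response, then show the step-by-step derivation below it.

v0:0,v1:1,v2:1,v3:1,v4:0,v5:0

step 1: output 5; order=[5]; indeg=(0,1,1,1,0,0)
step 2: output 0; order=[5,0]; indeg=(0,1,1,1,0,0)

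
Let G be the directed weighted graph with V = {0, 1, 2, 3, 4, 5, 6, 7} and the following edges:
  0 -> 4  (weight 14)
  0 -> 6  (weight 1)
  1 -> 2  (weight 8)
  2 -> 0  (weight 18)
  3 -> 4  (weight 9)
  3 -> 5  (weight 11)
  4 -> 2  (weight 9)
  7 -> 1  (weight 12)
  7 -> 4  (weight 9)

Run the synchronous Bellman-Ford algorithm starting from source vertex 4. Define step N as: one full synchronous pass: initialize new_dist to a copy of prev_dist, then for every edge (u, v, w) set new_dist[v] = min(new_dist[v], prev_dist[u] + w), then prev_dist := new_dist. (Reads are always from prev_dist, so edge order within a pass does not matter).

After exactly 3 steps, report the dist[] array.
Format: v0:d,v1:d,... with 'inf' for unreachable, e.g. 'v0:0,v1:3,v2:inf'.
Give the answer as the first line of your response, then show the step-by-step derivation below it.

v0:27,v1:inf,v2:9,v3:inf,v4:0,v5:inf,v6:28,v7:inf

step 1: dist = v0:inf,v1:inf,v2:9,v3:inf,v4:0,v5:inf,v6:inf,v7:inf
step 2: dist = v0:27,v1:inf,v2:9,v3:inf,v4:0,v5:inf,v6:inf,v7:inf
step 3: dist = v0:27,v1:inf,v2:9,v3:inf,v4:0,v5:inf,v6:28,v7:inf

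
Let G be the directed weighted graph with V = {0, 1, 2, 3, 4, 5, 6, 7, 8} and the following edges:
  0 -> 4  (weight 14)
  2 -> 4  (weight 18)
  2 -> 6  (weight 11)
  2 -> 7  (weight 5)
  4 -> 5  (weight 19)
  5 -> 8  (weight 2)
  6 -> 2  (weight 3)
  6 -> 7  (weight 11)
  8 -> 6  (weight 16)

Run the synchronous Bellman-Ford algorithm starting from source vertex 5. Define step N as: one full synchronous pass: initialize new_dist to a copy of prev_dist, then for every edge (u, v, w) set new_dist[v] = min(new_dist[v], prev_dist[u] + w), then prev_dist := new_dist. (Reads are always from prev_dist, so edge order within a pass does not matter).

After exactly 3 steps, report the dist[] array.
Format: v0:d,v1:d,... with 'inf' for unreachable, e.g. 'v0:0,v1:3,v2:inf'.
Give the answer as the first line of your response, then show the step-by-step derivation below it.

v0:inf,v1:inf,v2:21,v3:inf,v4:inf,v5:0,v6:18,v7:29,v8:2

step 1: dist = v0:inf,v1:inf,v2:inf,v3:inf,v4:inf,v5:0,v6:inf,v7:inf,v8:2
step 2: dist = v0:inf,v1:inf,v2:inf,v3:inf,v4:inf,v5:0,v6:18,v7:inf,v8:2
step 3: dist = v0:inf,v1:inf,v2:21,v3:inf,v4:inf,v5:0,v6:18,v7:29,v8:2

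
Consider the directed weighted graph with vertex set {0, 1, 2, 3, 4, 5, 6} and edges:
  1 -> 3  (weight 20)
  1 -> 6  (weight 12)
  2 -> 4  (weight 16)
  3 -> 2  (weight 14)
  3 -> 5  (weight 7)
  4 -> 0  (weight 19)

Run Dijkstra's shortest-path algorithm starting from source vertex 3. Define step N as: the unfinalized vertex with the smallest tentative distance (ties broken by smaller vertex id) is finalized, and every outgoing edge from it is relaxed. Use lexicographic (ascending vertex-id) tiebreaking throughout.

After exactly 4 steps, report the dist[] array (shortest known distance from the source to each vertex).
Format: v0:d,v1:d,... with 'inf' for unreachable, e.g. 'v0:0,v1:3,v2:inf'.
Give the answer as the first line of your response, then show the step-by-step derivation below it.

v0:49,v1:inf,v2:14,v3:0,v4:30,v5:7,v6:inf

step 1: dist = v0:inf,v1:inf,v2:14,v3:0,v4:inf,v5:7,v6:inf
step 2: dist = v0:inf,v1:inf,v2:14,v3:0,v4:inf,v5:7,v6:inf
step 3: dist = v0:inf,v1:inf,v2:14,v3:0,v4:30,v5:7,v6:inf
step 4: dist = v0:49,v1:inf,v2:14,v3:0,v4:30,v5:7,v6:inf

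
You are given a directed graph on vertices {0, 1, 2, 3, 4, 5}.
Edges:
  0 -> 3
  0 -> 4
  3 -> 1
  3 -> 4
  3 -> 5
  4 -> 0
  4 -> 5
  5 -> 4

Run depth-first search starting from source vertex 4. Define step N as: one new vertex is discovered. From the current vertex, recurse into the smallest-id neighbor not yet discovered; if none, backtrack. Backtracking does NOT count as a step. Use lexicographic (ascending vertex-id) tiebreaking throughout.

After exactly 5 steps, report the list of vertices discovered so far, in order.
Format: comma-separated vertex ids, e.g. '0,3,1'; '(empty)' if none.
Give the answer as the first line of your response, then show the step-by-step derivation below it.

4,0,3,1,5

step 1: discover 4; path=4; order=4
step 2: discover 0; path=4>0; order=4,0
step 3: discover 3; path=4>0>3; order=4,0,3
step 4: discover 1; path=4>0>3>1; order=4,0,3,1
step 5: discover 5; path=4>0>3>5; order=4,0,3,1,5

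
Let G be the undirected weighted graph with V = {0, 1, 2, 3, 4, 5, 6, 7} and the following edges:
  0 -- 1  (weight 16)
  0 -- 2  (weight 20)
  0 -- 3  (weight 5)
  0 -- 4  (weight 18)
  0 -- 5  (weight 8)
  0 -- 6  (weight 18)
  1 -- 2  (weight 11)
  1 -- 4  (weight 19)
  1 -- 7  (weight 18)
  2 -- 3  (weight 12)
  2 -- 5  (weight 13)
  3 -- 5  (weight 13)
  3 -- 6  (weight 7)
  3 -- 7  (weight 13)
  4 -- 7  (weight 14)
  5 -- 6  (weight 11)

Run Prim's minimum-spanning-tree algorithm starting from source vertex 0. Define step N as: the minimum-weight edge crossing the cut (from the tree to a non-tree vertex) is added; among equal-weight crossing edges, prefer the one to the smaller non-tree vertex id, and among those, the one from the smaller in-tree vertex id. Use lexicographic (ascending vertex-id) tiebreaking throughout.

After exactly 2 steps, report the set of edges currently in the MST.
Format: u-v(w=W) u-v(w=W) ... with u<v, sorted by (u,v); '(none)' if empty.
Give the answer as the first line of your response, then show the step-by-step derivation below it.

0-3(w=5) 3-6(w=7)

step 1: add edge 0-3 (w=5); MST = {0-3(w=5)}
step 2: add edge 3-6 (w=7); MST = {0-3(w=5) 3-6(w=7)}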